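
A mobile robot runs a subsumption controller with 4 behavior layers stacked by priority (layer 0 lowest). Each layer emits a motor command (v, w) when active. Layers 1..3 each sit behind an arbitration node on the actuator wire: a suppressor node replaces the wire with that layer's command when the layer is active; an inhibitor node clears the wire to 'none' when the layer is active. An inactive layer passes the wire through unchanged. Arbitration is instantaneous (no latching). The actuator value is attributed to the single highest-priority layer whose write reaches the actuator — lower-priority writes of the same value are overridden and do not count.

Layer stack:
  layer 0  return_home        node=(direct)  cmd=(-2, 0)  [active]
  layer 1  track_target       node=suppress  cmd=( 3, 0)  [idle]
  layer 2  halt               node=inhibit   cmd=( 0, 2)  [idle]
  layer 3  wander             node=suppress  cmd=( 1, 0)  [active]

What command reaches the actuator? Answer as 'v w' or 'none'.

1 0

layer 0 (return_home) active — direct: (-2, 0)
layer 1 (track_target) idle — unchanged: (-2, 0)
layer 2 (halt) idle — unchanged: (-2, 0)
layer 3 (wander) active — suppresses: (1, 0)
→ actuator (1, 0)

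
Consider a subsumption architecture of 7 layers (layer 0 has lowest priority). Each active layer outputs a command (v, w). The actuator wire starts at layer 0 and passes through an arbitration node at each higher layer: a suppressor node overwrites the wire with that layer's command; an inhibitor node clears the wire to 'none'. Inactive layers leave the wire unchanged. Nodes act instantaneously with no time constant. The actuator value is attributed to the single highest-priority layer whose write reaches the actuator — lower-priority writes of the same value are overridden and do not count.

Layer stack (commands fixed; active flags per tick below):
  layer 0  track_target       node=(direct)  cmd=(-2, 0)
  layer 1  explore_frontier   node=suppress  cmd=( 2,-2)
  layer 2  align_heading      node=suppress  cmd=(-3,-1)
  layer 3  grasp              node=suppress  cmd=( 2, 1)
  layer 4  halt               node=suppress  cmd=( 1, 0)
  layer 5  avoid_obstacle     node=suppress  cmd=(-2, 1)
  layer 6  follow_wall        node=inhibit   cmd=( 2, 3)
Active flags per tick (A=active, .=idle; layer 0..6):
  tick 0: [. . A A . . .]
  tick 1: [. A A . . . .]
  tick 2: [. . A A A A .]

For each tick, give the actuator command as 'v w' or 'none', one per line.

2 1
-3 -1
-2 1

tick 0:
  L0 track_target: idle → wire = none
  L1 explore_frontier: idle → wire stays none
  L2 align_heading: active, suppressor → wire = (-3, -1)
  L3 grasp: active, suppressor → wire = (2, 1)
  L4 halt: idle → wire stays (2, 1)
  L5 avoid_obstacle: idle → wire stays (2, 1)
  L6 follow_wall: idle → wire stays (2, 1)
  actuator = (2, 1)
tick 1:
  L0 track_target: idle → wire = none
  L1 explore_frontier: active, suppressor → wire = (2, -2)
  L2 align_heading: active, suppressor → wire = (-3, -1)
  L3 grasp: idle → wire stays (-3, -1)
  L4 halt: idle → wire stays (-3, -1)
  L5 avoid_obstacle: idle → wire stays (-3, -1)
  L6 follow_wall: idle → wire stays (-3, -1)
  actuator = (-3, -1)
tick 2:
  L0 track_target: idle → wire = none
  L1 explore_frontier: idle → wire stays none
  L2 align_heading: active, suppressor → wire = (-3, -1)
  L3 grasp: active, suppressor → wire = (2, 1)
  L4 halt: active, suppressor → wire = (1, 0)
  L5 avoid_obstacle: active, suppressor → wire = (-2, 1)
  L6 follow_wall: idle → wire stays (-2, 1)
  actuator = (-2, 1)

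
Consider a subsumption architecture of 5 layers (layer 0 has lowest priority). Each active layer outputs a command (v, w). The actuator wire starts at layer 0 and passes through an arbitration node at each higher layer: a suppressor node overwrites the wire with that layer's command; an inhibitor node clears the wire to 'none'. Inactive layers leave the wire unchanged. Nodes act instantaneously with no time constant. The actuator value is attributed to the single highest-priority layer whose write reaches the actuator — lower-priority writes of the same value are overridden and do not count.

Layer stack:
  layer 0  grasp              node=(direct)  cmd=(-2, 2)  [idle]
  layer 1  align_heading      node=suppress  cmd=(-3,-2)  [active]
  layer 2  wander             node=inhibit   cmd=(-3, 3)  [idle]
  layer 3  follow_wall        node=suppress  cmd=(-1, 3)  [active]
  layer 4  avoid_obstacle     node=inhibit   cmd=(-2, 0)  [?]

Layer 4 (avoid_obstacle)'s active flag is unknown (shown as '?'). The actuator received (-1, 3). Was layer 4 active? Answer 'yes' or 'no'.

If layer 4 is active=yes:
  actuator would be none
If layer 4 is active=no:
  actuator would be (-1, 3)
Observed (-1, 3), so layer 4 was idle.

no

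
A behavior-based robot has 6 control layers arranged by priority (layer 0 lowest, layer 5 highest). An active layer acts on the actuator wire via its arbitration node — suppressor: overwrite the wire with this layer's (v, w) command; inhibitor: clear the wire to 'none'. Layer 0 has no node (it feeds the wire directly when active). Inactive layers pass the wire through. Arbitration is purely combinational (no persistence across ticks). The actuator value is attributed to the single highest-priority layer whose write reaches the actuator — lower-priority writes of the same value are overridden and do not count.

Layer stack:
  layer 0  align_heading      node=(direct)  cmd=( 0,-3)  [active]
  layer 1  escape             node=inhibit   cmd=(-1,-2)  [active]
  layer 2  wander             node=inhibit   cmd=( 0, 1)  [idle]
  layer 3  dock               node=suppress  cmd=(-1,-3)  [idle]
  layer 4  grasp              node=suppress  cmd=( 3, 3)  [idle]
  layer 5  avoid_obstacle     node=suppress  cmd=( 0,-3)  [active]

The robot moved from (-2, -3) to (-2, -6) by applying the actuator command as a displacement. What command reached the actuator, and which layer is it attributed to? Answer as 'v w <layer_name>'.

0 -3 avoid_obstacle

displacement = (-2, -6) − (-2, -3) = (0, -3)
L0 align_heading: active, feeds wire = (0, -3)
L1 escape: active, inhibitor → wire = none
L2 wander: idle → wire stays none
L3 dock: idle → wire stays none
L4 grasp: idle → wire stays none
L5 avoid_obstacle: active, suppressor → wire = (0, -3)
actuator = (0, -3) — from layer 5 (avoid_obstacle)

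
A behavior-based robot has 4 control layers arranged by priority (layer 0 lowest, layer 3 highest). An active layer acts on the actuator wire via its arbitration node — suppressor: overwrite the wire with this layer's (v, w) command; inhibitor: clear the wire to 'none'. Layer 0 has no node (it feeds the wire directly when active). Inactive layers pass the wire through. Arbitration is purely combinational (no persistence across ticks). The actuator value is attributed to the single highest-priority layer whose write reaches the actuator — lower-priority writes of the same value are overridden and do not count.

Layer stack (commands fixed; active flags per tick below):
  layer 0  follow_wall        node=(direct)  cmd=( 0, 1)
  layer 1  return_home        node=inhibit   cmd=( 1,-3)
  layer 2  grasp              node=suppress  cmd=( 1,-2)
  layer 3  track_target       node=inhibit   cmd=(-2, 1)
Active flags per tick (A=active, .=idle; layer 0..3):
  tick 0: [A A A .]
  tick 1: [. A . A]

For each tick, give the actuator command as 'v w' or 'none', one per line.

1 -2
none

tick 0:
  layer 0 (follow_wall) active — direct: (0, 1)
  layer 1 (return_home) active — inhibits: none
  layer 2 (grasp) active — suppresses: (1, -2)
  layer 3 (track_target) idle — unchanged: (1, -2)
  → actuator (1, -2)
tick 1:
  layer 0 (follow_wall) idle — none
  layer 1 (return_home) active — inhibits: none
  layer 2 (grasp) idle — unchanged: none
  layer 3 (track_target) active — inhibits: none
  → actuator none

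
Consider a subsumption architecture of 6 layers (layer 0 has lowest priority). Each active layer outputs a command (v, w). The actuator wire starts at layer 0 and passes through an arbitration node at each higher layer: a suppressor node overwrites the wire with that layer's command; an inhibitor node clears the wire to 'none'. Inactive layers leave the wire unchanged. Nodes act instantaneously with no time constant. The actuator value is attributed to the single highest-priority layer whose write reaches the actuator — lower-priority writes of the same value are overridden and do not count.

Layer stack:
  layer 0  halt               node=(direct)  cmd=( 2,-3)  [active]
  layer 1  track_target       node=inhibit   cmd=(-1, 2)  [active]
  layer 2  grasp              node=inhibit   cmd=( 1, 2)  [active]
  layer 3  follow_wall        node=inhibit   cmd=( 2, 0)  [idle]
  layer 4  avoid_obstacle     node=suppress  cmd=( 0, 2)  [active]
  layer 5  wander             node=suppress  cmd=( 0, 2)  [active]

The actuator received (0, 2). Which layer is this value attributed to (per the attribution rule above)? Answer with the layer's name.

L0 halt: active, feeds wire = (2, -3)
L1 track_target: active, inhibitor → wire = none
L2 grasp: active, inhibitor → wire = none
L3 follow_wall: idle → wire stays none
L4 avoid_obstacle: active, suppressor → wire = (0, 2)
L5 wander: active, suppressor → wire = (0, 2)
actuator = (0, 2)
last writer: layer 5 = wander

wander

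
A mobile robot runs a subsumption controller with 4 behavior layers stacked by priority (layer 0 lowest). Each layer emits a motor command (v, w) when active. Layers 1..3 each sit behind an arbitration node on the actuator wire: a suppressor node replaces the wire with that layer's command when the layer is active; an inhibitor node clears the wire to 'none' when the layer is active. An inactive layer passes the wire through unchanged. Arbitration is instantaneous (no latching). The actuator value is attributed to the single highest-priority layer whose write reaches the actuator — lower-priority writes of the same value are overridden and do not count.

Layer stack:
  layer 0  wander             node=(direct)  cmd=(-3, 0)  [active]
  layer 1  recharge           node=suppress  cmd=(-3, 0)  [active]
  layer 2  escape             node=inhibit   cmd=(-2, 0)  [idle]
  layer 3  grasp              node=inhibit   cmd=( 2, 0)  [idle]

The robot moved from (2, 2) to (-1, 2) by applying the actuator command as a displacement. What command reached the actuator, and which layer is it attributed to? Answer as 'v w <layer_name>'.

displacement = (-1, 2) − (2, 2) = (-3, 0)
[0] wander on; wire := (-3, 0)
[1] recharge on (suppress); wire := (-3, 0)
[2] escape off; pass (-3, 0)
[3] grasp off; pass (-3, 0)
output (-3, 0) — from layer 1 (recharge)

-3 0 recharge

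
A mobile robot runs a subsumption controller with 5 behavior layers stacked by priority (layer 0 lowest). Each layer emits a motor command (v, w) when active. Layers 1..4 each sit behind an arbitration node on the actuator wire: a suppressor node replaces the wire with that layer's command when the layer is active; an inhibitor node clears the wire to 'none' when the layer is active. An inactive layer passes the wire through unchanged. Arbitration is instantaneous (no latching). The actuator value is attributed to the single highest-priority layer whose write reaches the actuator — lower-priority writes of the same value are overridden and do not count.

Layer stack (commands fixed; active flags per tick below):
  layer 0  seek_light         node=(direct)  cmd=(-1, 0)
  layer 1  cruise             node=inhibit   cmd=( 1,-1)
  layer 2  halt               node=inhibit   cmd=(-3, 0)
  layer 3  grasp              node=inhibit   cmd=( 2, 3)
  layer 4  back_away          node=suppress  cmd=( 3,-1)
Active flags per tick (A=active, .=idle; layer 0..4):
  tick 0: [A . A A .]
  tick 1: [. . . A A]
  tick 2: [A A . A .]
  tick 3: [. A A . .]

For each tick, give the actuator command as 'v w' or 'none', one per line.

none
3 -1
none
none

tick 0:
  L0 seek_light: active, feeds wire = (-1, 0)
  L1 cruise: idle → wire stays (-1, 0)
  L2 halt: active, inhibitor → wire = none
  L3 grasp: active, inhibitor → wire = none
  L4 back_away: idle → wire stays none
  actuator = none
tick 1:
  L0 seek_light: idle → wire = none
  L1 cruise: idle → wire stays none
  L2 halt: idle → wire stays none
  L3 grasp: active, inhibitor → wire = none
  L4 back_away: active, suppressor → wire = (3, -1)
  actuator = (3, -1)
tick 2:
  L0 seek_light: active, feeds wire = (-1, 0)
  L1 cruise: active, inhibitor → wire = none
  L2 halt: idle → wire stays none
  L3 grasp: active, inhibitor → wire = none
  L4 back_away: idle → wire stays none
  actuator = none
tick 3:
  L0 seek_light: idle → wire = none
  L1 cruise: active, inhibitor → wire = none
  L2 halt: active, inhibitor → wire = none
  L3 grasp: idle → wire stays none
  L4 back_away: idle → wire stays none
  actuator = none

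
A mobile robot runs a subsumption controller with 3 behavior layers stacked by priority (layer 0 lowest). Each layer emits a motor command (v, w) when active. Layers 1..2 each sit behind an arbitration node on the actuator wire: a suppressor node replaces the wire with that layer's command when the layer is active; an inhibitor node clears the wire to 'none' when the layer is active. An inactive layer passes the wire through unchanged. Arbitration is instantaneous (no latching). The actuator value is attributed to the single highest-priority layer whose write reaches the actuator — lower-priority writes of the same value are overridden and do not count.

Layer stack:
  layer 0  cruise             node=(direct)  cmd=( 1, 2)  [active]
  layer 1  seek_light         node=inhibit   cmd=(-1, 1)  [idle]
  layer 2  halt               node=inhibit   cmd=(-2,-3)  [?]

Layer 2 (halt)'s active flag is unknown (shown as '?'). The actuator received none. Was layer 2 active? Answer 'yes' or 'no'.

yes

If layer 2 is active=yes:
  actuator would be none
If layer 2 is active=no:
  actuator would be (1, 2)
Observed none, so layer 2 was active.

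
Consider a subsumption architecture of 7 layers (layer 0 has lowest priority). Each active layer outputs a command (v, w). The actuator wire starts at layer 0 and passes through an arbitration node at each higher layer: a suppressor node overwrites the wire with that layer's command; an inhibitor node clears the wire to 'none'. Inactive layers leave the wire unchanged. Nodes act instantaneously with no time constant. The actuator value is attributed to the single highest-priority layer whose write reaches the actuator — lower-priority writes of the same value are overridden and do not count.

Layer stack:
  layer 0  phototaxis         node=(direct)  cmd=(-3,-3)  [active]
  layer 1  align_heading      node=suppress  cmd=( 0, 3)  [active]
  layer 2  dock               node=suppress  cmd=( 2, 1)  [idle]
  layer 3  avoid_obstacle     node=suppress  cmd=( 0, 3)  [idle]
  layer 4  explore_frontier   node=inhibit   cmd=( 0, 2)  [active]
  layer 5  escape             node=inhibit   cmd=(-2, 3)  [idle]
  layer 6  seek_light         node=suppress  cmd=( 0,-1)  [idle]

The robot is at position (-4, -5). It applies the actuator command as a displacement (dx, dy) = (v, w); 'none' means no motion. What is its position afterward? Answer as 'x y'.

-4 -5

layer 0 (phototaxis) active — direct: (-3, -3)
layer 1 (align_heading) active — suppresses: (0, 3)
layer 2 (dock) idle — unchanged: (0, 3)
layer 3 (avoid_obstacle) idle — unchanged: (0, 3)
layer 4 (explore_frontier) active — inhibits: none
layer 5 (escape) idle — unchanged: none
layer 6 (seek_light) idle — unchanged: none
→ actuator none
position: (-4, -5) + none = (-4, -5)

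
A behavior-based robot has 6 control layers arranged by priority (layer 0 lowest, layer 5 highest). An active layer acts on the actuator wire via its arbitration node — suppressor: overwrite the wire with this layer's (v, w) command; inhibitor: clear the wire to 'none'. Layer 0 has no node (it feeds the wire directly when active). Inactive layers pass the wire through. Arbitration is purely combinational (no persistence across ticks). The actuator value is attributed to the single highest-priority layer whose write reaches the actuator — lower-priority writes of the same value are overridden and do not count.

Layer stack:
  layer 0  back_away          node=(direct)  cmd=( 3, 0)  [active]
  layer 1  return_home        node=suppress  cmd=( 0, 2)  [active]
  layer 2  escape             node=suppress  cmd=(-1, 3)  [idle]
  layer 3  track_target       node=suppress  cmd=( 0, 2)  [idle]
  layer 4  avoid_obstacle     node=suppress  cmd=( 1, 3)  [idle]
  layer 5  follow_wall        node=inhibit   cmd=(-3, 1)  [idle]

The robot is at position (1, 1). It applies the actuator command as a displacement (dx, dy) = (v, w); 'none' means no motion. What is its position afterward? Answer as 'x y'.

L0 back_away: active, feeds wire = (3, 0)
L1 return_home: active, suppressor → wire = (0, 2)
L2 escape: idle → wire stays (0, 2)
L3 track_target: idle → wire stays (0, 2)
L4 avoid_obstacle: idle → wire stays (0, 2)
L5 follow_wall: idle → wire stays (0, 2)
actuator = (0, 2)
position: (1, 1) + (0, 2) = (1, 3)

1 3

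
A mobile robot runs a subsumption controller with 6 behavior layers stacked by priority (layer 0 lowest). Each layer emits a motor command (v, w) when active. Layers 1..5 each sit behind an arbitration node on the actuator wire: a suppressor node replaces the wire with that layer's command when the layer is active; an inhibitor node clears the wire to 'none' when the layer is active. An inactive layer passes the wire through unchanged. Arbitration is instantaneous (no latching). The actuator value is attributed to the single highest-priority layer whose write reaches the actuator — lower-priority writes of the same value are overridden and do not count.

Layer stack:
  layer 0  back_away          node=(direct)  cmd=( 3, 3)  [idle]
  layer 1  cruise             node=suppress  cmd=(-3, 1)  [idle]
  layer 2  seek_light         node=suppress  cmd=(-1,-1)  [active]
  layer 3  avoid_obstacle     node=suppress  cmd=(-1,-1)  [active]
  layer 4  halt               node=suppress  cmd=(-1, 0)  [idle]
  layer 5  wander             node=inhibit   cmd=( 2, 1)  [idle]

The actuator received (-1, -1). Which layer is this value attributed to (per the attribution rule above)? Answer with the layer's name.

layer 0 (back_away) idle — none
layer 1 (cruise) idle — unchanged: none
layer 2 (seek_light) active — suppresses: (-1, -1)
layer 3 (avoid_obstacle) active — suppresses: (-1, -1)
layer 4 (halt) idle — unchanged: (-1, -1)
layer 5 (wander) idle — unchanged: (-1, -1)
→ actuator (-1, -1)
last writer: layer 3 = avoid_obstacle

avoid_obstacle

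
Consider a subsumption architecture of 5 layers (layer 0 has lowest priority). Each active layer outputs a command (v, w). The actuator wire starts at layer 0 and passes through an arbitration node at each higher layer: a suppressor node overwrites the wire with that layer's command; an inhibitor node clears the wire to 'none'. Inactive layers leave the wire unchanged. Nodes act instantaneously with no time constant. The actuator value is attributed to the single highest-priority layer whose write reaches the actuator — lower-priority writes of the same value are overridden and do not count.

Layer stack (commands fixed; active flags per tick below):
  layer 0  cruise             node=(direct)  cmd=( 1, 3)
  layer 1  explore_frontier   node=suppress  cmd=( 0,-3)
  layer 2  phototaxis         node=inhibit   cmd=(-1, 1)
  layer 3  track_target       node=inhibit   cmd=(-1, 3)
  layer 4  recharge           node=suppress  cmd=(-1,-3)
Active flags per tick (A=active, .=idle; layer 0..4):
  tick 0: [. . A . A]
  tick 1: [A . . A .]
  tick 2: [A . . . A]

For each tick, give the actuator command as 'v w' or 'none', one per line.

tick 0:
  L0 cruise: idle → wire = none
  L1 explore_frontier: idle → wire stays none
  L2 phototaxis: active, inhibitor → wire = none
  L3 track_target: idle → wire stays none
  L4 recharge: active, suppressor → wire = (-1, -3)
  actuator = (-1, -3)
tick 1:
  L0 cruise: active, feeds wire = (1, 3)
  L1 explore_frontier: idle → wire stays (1, 3)
  L2 phototaxis: idle → wire stays (1, 3)
  L3 track_target: active, inhibitor → wire = none
  L4 recharge: idle → wire stays none
  actuator = none
tick 2:
  L0 cruise: active, feeds wire = (1, 3)
  L1 explore_frontier: idle → wire stays (1, 3)
  L2 phototaxis: idle → wire stays (1, 3)
  L3 track_target: idle → wire stays (1, 3)
  L4 recharge: active, suppressor → wire = (-1, -3)
  actuator = (-1, -3)

-1 -3
none
-1 -3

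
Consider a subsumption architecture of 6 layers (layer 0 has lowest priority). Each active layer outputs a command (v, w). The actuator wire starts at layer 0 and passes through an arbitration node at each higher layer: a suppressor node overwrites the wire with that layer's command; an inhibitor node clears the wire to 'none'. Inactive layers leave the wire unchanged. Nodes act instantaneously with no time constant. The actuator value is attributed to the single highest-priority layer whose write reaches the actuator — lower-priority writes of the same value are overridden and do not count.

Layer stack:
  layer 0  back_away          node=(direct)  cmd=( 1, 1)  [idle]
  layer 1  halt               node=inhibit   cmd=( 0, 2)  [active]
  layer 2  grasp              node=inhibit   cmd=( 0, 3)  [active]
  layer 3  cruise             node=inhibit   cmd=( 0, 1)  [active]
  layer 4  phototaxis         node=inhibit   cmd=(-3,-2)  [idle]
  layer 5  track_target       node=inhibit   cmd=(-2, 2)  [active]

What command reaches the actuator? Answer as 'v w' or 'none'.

L0 back_away: idle → wire = none
L1 halt: active, inhibitor → wire = none
L2 grasp: active, inhibitor → wire = none
L3 cruise: active, inhibitor → wire = none
L4 phototaxis: idle → wire stays none
L5 track_target: active, inhibitor → wire = none
actuator = none

none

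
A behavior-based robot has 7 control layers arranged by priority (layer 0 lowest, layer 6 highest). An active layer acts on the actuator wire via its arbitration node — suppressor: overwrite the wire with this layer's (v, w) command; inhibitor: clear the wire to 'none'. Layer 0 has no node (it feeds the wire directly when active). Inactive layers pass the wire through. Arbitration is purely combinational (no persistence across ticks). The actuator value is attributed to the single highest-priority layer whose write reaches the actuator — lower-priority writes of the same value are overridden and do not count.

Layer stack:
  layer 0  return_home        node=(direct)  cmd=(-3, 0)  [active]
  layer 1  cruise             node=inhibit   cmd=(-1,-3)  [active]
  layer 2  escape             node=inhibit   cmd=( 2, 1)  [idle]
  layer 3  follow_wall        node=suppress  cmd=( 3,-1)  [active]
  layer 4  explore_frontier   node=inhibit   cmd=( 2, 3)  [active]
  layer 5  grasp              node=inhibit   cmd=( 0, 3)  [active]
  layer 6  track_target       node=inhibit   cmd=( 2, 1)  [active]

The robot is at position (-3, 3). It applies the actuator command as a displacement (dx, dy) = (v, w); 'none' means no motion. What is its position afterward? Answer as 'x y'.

-3 3

layer 0 (return_home) active — direct: (-3, 0)
layer 1 (cruise) active — inhibits: none
layer 2 (escape) idle — unchanged: none
layer 3 (follow_wall) active — suppresses: (3, -1)
layer 4 (explore_frontier) active — inhibits: none
layer 5 (grasp) active — inhibits: none
layer 6 (track_target) active — inhibits: none
→ actuator none
position: (-3, 3) + none = (-3, 3)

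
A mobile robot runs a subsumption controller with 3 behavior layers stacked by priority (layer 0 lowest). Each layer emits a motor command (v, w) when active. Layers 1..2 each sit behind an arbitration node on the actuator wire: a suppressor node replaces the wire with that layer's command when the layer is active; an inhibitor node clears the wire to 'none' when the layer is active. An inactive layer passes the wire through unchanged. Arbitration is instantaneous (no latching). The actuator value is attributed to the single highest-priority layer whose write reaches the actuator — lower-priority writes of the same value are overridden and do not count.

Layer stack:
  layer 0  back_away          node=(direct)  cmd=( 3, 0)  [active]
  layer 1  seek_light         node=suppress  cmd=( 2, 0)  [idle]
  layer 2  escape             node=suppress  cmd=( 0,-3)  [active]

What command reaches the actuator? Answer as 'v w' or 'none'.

0 -3

layer 0 (back_away) active — direct: (3, 0)
layer 1 (seek_light) idle — unchanged: (3, 0)
layer 2 (escape) active — suppresses: (0, -3)
→ actuator (0, -3)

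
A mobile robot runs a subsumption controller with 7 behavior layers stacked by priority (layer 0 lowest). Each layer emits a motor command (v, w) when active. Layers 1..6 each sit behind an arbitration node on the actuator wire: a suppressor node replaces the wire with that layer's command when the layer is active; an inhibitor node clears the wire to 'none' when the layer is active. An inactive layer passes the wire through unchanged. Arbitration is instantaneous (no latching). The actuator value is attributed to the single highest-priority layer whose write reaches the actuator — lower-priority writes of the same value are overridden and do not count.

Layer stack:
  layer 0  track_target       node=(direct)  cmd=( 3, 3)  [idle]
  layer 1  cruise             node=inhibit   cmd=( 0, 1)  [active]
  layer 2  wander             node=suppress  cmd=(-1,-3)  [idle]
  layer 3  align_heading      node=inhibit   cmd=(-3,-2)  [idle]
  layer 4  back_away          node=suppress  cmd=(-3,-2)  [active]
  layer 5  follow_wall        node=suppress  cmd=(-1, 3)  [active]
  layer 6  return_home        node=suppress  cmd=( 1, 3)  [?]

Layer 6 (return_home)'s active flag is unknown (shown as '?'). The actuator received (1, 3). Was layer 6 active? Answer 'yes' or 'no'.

If layer 6 is active=yes:
  actuator would be (1, 3)
If layer 6 is active=no:
  actuator would be (-1, 3)
Observed (1, 3), so layer 6 was active.

yes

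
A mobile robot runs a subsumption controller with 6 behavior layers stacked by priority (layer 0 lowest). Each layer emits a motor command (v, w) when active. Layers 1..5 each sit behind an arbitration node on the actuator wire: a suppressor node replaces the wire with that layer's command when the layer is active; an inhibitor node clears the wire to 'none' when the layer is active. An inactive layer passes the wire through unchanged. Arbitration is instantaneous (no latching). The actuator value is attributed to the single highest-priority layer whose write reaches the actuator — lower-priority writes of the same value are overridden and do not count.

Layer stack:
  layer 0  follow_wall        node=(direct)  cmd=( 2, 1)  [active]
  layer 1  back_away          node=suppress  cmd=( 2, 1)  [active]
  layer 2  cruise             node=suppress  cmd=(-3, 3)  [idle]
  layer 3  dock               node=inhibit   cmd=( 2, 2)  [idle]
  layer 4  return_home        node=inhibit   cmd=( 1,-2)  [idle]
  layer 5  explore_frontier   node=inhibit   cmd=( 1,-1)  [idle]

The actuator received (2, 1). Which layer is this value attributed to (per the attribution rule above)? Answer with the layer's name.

[0] follow_wall on; wire := (2, 1)
[1] back_away on (suppress); wire := (2, 1)
[2] cruise off; pass (2, 1)
[3] dock off; pass (2, 1)
[4] return_home off; pass (2, 1)
[5] explore_frontier off; pass (2, 1)
output (2, 1)
last writer: layer 1 = back_away

back_away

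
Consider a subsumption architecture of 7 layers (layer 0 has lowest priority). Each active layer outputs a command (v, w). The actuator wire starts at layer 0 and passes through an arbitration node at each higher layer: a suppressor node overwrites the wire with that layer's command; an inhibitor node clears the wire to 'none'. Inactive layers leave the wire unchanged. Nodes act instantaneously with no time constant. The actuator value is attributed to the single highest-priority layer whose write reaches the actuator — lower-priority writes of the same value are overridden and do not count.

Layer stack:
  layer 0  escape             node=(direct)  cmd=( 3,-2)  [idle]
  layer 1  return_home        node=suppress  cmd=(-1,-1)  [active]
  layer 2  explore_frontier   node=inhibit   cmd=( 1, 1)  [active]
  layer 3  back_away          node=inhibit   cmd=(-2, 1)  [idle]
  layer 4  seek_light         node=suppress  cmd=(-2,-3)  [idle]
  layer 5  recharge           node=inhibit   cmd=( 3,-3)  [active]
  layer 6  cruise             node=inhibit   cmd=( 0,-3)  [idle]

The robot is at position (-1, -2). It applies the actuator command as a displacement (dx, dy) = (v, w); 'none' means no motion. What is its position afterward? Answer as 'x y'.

-1 -2

L0 escape: idle → wire = none
L1 return_home: active, suppressor → wire = (-1, -1)
L2 explore_frontier: active, inhibitor → wire = none
L3 back_away: idle → wire stays none
L4 seek_light: idle → wire stays none
L5 recharge: active, inhibitor → wire = none
L6 cruise: idle → wire stays none
actuator = none
position: (-1, -2) + none = (-1, -2)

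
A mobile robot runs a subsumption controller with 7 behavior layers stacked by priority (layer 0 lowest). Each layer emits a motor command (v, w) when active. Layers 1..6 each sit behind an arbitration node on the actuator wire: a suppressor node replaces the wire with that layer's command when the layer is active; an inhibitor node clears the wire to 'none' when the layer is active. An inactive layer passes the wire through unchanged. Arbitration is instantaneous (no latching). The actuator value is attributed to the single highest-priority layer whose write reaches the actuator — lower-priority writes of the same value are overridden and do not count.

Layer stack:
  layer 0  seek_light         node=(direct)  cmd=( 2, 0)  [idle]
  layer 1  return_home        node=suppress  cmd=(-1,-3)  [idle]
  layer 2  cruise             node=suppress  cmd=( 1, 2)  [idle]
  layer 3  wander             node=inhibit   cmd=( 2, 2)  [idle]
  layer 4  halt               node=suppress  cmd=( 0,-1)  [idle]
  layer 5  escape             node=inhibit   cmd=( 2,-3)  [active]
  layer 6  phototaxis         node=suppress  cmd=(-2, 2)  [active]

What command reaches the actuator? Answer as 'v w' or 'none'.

-2 2

layer 0 (seek_light) idle — none
layer 1 (return_home) idle — unchanged: none
layer 2 (cruise) idle — unchanged: none
layer 3 (wander) idle — unchanged: none
layer 4 (halt) idle — unchanged: none
layer 5 (escape) active — inhibits: none
layer 6 (phototaxis) active — suppresses: (-2, 2)
→ actuator (-2, 2)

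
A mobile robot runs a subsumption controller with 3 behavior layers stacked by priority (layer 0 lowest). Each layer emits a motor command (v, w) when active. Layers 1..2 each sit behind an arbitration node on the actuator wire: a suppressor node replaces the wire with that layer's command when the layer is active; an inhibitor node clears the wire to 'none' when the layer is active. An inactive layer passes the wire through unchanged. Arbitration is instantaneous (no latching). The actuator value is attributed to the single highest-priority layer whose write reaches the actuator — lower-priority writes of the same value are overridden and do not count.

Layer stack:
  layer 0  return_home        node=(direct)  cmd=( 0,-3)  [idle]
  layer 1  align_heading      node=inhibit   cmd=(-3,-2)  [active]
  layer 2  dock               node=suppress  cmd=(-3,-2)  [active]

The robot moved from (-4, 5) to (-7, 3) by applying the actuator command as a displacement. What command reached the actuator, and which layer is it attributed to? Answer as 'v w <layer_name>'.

displacement = (-7, 3) − (-4, 5) = (-3, -2)
L0 return_home: idle → wire = none
L1 align_heading: active, inhibitor → wire = none
L2 dock: active, suppressor → wire = (-3, -2)
actuator = (-3, -2) — from layer 2 (dock)

-3 -2 dock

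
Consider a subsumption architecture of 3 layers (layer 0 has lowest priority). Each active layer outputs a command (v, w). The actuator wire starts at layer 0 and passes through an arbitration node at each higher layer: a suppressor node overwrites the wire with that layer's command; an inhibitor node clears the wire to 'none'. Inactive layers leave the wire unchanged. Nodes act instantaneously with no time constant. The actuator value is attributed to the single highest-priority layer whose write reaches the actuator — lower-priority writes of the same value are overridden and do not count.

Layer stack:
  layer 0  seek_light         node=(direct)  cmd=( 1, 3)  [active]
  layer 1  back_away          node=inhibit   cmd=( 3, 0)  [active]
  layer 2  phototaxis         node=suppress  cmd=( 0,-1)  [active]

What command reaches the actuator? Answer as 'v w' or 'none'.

0 -1

[0] seek_light on; wire := (1, 3)
[1] back_away on (inhibit); wire := none
[2] phototaxis on (suppress); wire := (0, -1)
output (0, -1)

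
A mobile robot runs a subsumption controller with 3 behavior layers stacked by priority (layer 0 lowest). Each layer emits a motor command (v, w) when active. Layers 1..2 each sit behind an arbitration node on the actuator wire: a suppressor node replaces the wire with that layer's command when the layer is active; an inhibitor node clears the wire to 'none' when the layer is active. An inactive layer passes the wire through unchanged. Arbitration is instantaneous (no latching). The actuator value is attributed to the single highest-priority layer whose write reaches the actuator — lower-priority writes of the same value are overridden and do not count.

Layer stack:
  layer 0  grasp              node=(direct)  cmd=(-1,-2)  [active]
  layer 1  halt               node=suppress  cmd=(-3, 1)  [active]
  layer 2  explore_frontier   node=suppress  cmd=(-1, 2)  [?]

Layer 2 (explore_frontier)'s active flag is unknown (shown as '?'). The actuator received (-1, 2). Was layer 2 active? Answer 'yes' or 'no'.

yes

If layer 2 is active=yes:
  actuator would be (-1, 2)
If layer 2 is active=no:
  actuator would be (-3, 1)
Observed (-1, 2), so layer 2 was active.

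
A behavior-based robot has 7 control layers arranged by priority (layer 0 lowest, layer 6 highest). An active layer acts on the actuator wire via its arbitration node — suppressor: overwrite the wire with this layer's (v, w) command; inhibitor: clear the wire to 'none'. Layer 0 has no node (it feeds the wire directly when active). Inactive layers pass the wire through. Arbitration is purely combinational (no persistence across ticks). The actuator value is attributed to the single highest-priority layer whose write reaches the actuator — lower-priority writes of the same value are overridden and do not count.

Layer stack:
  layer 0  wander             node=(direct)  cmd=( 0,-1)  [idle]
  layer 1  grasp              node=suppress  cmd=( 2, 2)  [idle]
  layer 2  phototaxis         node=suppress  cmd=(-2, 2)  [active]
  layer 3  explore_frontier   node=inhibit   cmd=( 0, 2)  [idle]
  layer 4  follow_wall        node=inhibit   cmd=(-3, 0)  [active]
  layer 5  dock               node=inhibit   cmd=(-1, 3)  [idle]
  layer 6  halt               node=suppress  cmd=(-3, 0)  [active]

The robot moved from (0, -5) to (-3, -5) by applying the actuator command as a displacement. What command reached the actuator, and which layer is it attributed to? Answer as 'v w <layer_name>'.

displacement = (-3, -5) − (0, -5) = (-3, 0)
[0] wander off; wire := none
[1] grasp off; pass none
[2] phototaxis on (suppress); wire := (-2, 2)
[3] explore_frontier off; pass (-2, 2)
[4] follow_wall on (inhibit); wire := none
[5] dock off; pass none
[6] halt on (suppress); wire := (-3, 0)
output (-3, 0) — from layer 6 (halt)

-3 0 halt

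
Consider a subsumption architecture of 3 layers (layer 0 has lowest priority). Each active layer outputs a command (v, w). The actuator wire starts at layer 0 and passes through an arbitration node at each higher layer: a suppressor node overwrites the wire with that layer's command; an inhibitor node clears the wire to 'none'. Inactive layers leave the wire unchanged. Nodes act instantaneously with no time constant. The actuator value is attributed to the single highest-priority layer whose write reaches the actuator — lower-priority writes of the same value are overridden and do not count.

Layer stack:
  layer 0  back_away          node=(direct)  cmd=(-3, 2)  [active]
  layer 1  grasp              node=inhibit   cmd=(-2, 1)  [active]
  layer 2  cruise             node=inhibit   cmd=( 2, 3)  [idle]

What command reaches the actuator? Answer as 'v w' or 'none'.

layer 0 (back_away) active — direct: (-3, 2)
layer 1 (grasp) active — inhibits: none
layer 2 (cruise) idle — unchanged: none
→ actuator none

none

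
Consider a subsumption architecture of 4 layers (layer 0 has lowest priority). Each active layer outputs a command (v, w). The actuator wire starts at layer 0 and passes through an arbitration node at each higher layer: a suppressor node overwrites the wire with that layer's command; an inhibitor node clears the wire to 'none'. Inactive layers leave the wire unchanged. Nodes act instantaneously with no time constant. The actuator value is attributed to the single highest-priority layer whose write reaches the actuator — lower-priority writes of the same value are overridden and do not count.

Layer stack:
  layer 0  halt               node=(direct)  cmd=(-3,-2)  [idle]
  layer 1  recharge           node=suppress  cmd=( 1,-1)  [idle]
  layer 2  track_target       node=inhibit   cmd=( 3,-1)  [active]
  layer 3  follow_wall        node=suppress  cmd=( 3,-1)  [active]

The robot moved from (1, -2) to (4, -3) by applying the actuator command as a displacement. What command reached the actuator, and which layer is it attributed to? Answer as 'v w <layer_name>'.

displacement = (4, -3) − (1, -2) = (3, -1)
layer 0 (halt) idle — none
layer 1 (recharge) idle — unchanged: none
layer 2 (track_target) active — inhibits: none
layer 3 (follow_wall) active — suppresses: (3, -1)
→ actuator (3, -1) — from layer 3 (follow_wall)

3 -1 follow_wall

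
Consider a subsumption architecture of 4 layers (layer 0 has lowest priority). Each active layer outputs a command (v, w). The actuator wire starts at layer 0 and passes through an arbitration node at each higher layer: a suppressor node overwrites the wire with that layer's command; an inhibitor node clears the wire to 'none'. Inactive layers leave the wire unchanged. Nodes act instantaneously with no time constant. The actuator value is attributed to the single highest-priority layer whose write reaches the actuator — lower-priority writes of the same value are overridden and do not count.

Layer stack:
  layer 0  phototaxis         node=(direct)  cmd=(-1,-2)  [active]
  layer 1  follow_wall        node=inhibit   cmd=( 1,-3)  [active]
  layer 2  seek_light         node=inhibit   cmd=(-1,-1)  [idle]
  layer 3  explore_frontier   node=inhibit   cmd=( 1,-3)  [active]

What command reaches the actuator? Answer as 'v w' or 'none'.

L0 phototaxis: active, feeds wire = (-1, -2)
L1 follow_wall: active, inhibitor → wire = none
L2 seek_light: idle → wire stays none
L3 explore_frontier: active, inhibitor → wire = none
actuator = none

none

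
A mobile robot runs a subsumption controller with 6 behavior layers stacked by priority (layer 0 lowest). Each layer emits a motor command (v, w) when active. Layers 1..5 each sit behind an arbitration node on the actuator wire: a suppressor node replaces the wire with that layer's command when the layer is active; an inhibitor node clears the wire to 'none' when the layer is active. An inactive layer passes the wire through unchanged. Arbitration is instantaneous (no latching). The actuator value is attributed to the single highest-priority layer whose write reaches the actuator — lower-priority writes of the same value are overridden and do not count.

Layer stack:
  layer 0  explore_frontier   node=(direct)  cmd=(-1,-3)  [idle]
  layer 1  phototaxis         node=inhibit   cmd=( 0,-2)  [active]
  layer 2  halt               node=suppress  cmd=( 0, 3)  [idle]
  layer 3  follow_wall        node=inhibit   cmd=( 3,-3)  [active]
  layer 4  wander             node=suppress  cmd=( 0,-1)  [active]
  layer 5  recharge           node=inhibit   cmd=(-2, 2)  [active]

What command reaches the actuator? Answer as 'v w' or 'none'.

none

layer 0 (explore_frontier) idle — none
layer 1 (phototaxis) active — inhibits: none
layer 2 (halt) idle — unchanged: none
layer 3 (follow_wall) active — inhibits: none
layer 4 (wander) active — suppresses: (0, -1)
layer 5 (recharge) active — inhibits: none
→ actuator none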